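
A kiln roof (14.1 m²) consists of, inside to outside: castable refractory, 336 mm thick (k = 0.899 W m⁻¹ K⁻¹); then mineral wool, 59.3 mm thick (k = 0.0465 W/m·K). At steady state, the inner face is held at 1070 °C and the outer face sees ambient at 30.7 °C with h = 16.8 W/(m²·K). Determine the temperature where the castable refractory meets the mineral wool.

T = 843 °C

Resistance network (inner→outer):
  R_castable refractory = L/(kA) = 0.336/(0.899·14.1) = 0.02651 K/W
  R_mineral wool = L/(kA) = 0.0593/(0.0465·14.1) = 0.09044 K/W
  R_conv,out = 1/(hA) = 1/(16.8·14.1) = 0.004222 K/W
ΣR = 0.02651 + 0.09044 + 0.004222 = 0.1212 K/W
Q = ΔT/ΣR = (1070 °C − 30.7 °C)/0.1212 = 8575 W
From the inner boundary to the castable refractory/mineral wool interface, ΣR_partial = 0.02651 K/W.
T_interface = T_in − Q·ΣR_partial = 1070 °C − (8575)(0.02651) = 843 °C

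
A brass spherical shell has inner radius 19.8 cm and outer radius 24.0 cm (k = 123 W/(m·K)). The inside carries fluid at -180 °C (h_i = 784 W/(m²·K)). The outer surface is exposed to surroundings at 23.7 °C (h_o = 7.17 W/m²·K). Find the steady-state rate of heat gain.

Treat each layer as a resistance in series:
  R_conv,in = 1/(4πr²h) = 1/(4π·0.198²·784) = 0.002589 K/W
  R_brass = (1/0.198 − 1/0.240)/(4πk) = 0.8838/(4π·123) = 5.718×10^-4 K/W
  R_conv,out = 1/(4πr²h) = 1/(4π·0.240²·7.17) = 0.1927 K/W
ΣR = 0.002589 + 5.718×10^-4 + 0.1927 = 0.1959 K/W
Q = ΔT/ΣR = (-180 °C − 23.7 °C)/0.1959 = -1040 W
(Negative Q ⇒ heat flows inward; heat gain = 1040 W.)

Q = 1040 W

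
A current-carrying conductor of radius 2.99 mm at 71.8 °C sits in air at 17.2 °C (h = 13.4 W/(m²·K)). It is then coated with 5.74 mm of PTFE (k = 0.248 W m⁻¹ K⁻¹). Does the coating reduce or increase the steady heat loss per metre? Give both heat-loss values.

increases: 13.7 → 26.7 W/m

Critical radius for a cylinder: r_cr = k/h = 0.0185 m = 1.85 cm.
Outer radius after coating: r₂ = 0.00299 + 0.00574 = 0.00873 m.
Since r₁ < r_cr and r₂ ≤ r_cr, the coating moves toward the maximum at r_cr — heat loss rises.
Bare: R = 1/(2πr₁h) = 3.972 m·K/W; Q = 54.6/3.972 = 13.7 W/m.
Coated: R = R_cond + R_conv = 2.048 m·K/W; Q = 54.6/2.048 = 26.7 W/m.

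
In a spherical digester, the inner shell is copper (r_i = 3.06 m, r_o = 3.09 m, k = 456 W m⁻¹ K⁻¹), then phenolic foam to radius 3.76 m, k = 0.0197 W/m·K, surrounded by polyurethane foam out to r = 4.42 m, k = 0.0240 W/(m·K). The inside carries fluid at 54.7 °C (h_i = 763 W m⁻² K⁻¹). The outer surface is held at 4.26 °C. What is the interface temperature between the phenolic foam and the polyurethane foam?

Series thermal resistances, inner to outer:
  R_conv,in = 1/(4πr²h) = 1/(4π·3.06²·763) = 1.114×10^-5 K/W
  R_copper = (1/3.06 − 1/3.09)/(4πk) = 0.003173/(4π·456) = 5.537×10^-7 K/W
  R_phenolic foam = (1/3.09 − 1/3.76)/(4πk) = 0.05767/(4π·0.0197) = 0.2329 K/W
  R_polyurethane foam = (1/3.76 − 1/4.42)/(4πk) = 0.03971/(4π·0.0240) = 0.1317 K/W
ΣR = 1.114×10^-5 + 5.537×10^-7 + 0.2329 + 0.1317 = 0.3646 K/W
Q = ΔT/ΣR = (54.7 °C − 4.26 °C)/0.3646 = 138.3 W
From the inner boundary to the phenolic foam/polyurethane foam interface, ΣR_partial = 0.2329 K/W.
T_interface = T_in − Q·ΣR_partial = 54.7 °C − (138.3)(0.2329) = 22.5 °C

T = 22.5 °C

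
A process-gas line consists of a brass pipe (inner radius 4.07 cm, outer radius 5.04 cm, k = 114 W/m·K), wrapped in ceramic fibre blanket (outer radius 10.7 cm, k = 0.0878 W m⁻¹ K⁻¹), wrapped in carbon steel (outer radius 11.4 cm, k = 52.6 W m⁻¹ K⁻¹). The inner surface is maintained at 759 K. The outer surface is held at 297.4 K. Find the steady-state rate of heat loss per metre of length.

Series thermal resistances, inner to outer:
  R'_brass = ln(0.0504/0.0407)/(2πk) = 0.2138/(2π·114) = 2.984×10^-4 m·K/W
  R'_ceramic fibre blanket = ln(0.107/0.0504)/(2πk) = 0.7528/(2π·0.0878) = 1.365 m·K/W
  R'_carbon steel = ln(0.114/0.107)/(2πk) = 0.06337/(2π·52.6) = 1.917×10^-4 m·K/W
ΣR = 2.984×10^-4 + 1.365 + 1.917×10^-4 = 1.365 m·K/W
Q' = ΔT/ΣR = (759 K − 297.4 K)/1.365 = 338 W/m

Q' = 338 W/m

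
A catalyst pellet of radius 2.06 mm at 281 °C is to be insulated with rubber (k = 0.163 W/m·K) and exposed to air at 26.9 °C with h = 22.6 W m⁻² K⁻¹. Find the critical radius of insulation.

For a sphere, r_cr = 2k_ins/h = 2·0.163/22.6 = 0.0144 m = 1.44 cm

r_cr = 1.44 cm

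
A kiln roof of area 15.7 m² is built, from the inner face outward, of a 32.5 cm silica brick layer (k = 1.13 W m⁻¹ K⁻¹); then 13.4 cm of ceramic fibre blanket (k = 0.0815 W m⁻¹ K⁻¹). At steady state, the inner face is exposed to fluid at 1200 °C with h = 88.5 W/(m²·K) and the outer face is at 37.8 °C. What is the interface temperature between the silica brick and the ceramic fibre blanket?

T = 1021 °C

Resistance network (inner→outer):
  R_conv,in = 1/(hA) = 1/(88.5·15.7) = 7.197×10^-4 K/W
  R_silica brick = L/(kA) = 0.325/(1.13·15.7) = 0.01832 K/W
  R_ceramic fibre blanket = L/(kA) = 0.134/(0.0815·15.7) = 0.1047 K/W
ΣR = 7.197×10^-4 + 0.01832 + 0.1047 = 0.1237 K/W
Q = ΔT/ΣR = (1200 °C − 37.8 °C)/0.1237 = 9395 W
From the inner boundary to the silica brick/ceramic fibre blanket interface, ΣR_partial = 0.01904 K/W.
T_interface = T_in − Q·ΣR_partial = 1200 °C − (9395)(0.01904) = 1021 °C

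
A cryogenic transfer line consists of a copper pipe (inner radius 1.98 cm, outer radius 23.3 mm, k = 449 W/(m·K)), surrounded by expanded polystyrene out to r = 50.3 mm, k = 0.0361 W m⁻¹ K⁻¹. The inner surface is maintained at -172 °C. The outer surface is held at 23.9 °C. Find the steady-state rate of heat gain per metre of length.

Q' = 57.7 W/m

Treat each layer as a resistance in series:
  R'_copper = ln(0.0233/0.0198)/(2πk) = 0.1628/(2π·449) = 5.770×10^-5 m·K/W
  R'_expanded polystyrene = ln(0.0503/0.0233)/(2πk) = 0.7696/(2π·0.0361) = 3.393 m·K/W
ΣR = 5.770×10^-5 + 3.393 = 3.393 m·K/W
Q' = ΔT/ΣR = (-172 °C − 23.9 °C)/3.393 = -57.7 W/m
(Negative Q' ⇒ heat flows inward; heat gain = 57.7 W/m.)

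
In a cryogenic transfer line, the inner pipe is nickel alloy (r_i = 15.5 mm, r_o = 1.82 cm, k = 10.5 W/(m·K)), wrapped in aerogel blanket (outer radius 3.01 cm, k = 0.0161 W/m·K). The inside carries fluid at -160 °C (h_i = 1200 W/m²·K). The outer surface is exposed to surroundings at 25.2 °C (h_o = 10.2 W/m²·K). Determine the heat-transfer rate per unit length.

Resistance network (inner→outer):
  R'_conv,in = 1/(2πr h) = 1/(2π·0.0155·1200) = 0.008557 m·K/W
  R'_nickel alloy = ln(0.0182/0.0155)/(2πk) = 0.1606/(2π·10.5) = 0.002434 m·K/W
  R'_aerogel blanket = ln(0.0301/0.0182)/(2πk) = 0.5031/(2π·0.0161) = 4.973 m·K/W
  R'_conv,out = 1/(2πr h) = 1/(2π·0.0301·10.2) = 0.5184 m·K/W
ΣR = 0.008557 + 0.002434 + 4.973 + 0.5184 = 5.502 m·K/W
Q' = ΔT/ΣR = (-160 °C − 25.2 °C)/5.502 = -33.7 W/m
(Negative Q' ⇒ heat flows inward; heat gain = 33.7 W/m.)

Q' = 33.7 W/m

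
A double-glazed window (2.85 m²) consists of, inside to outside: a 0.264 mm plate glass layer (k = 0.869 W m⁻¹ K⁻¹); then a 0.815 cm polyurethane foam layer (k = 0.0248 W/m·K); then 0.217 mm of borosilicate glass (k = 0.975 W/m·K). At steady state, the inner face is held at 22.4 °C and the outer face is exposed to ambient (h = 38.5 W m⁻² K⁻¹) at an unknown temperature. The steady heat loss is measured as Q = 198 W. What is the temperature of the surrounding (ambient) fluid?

Series resistances:
  R_plate glass = L/(kA) = 2.64×10^-4/(0.869·2.85) = 1.066×10^-4 K/W
  R_polyurethane foam = L/(kA) = 0.00815/(0.0248·2.85) = 0.1153 K/W
  R_borosilicate glass = L/(kA) = 2.17×10^-4/(0.975·2.85) = 7.809×10^-5 K/W
  R_conv,out = 1/(hA) = 1/(38.5·2.85) = 0.009114 K/W
ΣR = 0.1246 K/W
ΔT = Q·ΣR = 198 × 0.1246 = 24.67 K
Heat flows outward, so T_out = T_in − ΔT = 22.4 − 24.67 = -2.27 °C

T_out = -2.27 °C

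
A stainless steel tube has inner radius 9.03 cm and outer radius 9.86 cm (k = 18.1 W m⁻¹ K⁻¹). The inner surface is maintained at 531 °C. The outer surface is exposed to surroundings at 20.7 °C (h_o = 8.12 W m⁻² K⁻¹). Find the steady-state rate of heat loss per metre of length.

Q' = 2560 W/m

Treat each layer as a resistance in series:
  R'_stainless steel = ln(0.0986/0.0903)/(2πk) = 0.08793/(2π·18.1) = 7.732×10^-4 m·K/W
  R'_conv,out = 1/(2πr h) = 1/(2π·0.0986·8.12) = 0.1988 m·K/W
ΣR = 7.732×10^-4 + 0.1988 = 0.1996 m·K/W
Q' = ΔT/ΣR = (531 °C − 20.7 °C)/0.1996 = 2560 W/m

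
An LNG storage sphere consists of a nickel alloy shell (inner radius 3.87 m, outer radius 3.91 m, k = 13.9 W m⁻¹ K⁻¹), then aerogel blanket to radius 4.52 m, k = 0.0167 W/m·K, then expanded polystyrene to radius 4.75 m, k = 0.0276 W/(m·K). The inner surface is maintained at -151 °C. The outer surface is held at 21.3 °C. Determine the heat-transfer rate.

Series thermal resistances, inner to outer:
  R_nickel alloy = (1/3.87 − 1/3.91)/(4πk) = 0.002643/(4π·13.9) = 1.513×10^-5 K/W
  R_aerogel blanket = (1/3.91 − 1/4.52)/(4πk) = 0.03452/(4π·0.0167) = 0.1645 K/W
  R_expanded polystyrene = (1/4.52 − 1/4.75)/(4πk) = 0.01071/(4π·0.0276) = 0.03089 K/W
ΣR = 1.513×10^-5 + 0.1645 + 0.03089 = 0.1954 K/W
Q = ΔT/ΣR = (-151 °C − 21.3 °C)/0.1954 = -882 W
(Negative Q ⇒ heat flows inward; heat gain = 882 W.)

Q = 882 W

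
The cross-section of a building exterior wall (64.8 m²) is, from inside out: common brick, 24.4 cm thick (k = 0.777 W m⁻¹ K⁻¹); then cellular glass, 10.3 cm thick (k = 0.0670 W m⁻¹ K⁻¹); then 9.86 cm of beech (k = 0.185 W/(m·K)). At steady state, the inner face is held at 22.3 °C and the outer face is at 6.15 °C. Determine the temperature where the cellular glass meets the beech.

Resistance network (inner→outer):
  R_common brick = L/(kA) = 0.244/(0.777·64.8) = 0.004846 K/W
  R_cellular glass = L/(kA) = 0.103/(0.0670·64.8) = 0.02372 K/W
  R_beech = L/(kA) = 0.0986/(0.185·64.8) = 0.008225 K/W
ΣR = 0.004846 + 0.02372 + 0.008225 = 0.03679 K/W
Q = ΔT/ΣR = (22.3 °C − 6.15 °C)/0.03679 = 439.0 W
From the inner boundary to the cellular glass/beech interface, ΣR_partial = 0.02857 K/W.
T_interface = T_in − Q·ΣR_partial = 22.3 °C − (439.0)(0.02857) = 9.76 °C

T = 9.76 °C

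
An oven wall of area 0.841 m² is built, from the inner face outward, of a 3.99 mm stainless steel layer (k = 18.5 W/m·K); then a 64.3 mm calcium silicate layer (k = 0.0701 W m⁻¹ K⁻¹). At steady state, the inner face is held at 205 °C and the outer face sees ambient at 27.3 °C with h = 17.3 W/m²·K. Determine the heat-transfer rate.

Resistance network (inner→outer):
  R_stainless steel = L/(kA) = 0.00399/(18.5·0.841) = 2.565×10^-4 K/W
  R_calcium silicate = L/(kA) = 0.0643/(0.0701·0.841) = 1.091 K/W
  R_conv,out = 1/(hA) = 1/(17.3·0.841) = 0.06873 K/W
ΣR = 2.565×10^-4 + 1.091 + 0.06873 = 1.160 K/W
Q = ΔT/ΣR = (205 °C − 27.3 °C)/1.160 = 153 W

Q = 153 W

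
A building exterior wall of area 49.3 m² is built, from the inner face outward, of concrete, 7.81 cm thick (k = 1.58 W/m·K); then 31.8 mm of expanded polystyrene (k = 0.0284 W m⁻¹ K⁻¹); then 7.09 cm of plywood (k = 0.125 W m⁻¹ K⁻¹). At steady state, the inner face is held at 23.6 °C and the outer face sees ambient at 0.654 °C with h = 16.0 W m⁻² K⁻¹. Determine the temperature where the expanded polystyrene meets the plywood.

T = 8.69 °C

Treat each layer as a resistance in series:
  R_concrete = L/(kA) = 0.0781/(1.58·49.3) = 0.001003 K/W
  R_expanded polystyrene = L/(kA) = 0.0318/(0.0284·49.3) = 0.02271 K/W
  R_plywood = L/(kA) = 0.0709/(0.125·49.3) = 0.01151 K/W
  R_conv,out = 1/(hA) = 1/(16.0·49.3) = 0.001268 K/W
ΣR = 0.001003 + 0.02271 + 0.01151 + 0.001268 = 0.03649 K/W
Q = ΔT/ΣR = (23.6 °C − 0.654 °C)/0.03649 = 628.8 W
From the inner boundary to the expanded polystyrene/plywood interface, ΣR_partial = 0.02371 K/W.
T_interface = T_in − Q·ΣR_partial = 23.6 °C − (628.8)(0.02371) = 8.69 °C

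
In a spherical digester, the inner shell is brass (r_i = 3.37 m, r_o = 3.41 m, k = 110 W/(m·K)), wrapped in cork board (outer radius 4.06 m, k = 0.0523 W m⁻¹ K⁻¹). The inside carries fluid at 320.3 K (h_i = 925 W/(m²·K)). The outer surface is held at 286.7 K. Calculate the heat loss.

Resistance network (inner→outer):
  R_conv,in = 1/(4πr²h) = 1/(4π·3.37²·925) = 7.575×10^-6 K/W
  R_brass = (1/3.37 − 1/3.41)/(4πk) = 0.003481/(4π·110) = 2.518×10^-6 K/W
  R_cork board = (1/3.41 − 1/4.06)/(4πk) = 0.04695/(4π·0.0523) = 0.07144 K/W
ΣR = 7.575×10^-6 + 2.518×10^-6 + 0.07144 = 0.07145 K/W
Q = ΔT/ΣR = (320.3 K − 286.7 K)/0.07145 = 470 W

Q = 470 W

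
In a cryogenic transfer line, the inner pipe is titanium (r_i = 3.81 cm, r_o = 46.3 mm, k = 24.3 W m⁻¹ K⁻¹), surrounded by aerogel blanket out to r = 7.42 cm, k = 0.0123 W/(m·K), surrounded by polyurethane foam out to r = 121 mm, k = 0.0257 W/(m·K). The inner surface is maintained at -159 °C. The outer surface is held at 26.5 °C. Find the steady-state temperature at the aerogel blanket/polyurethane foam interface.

T = -35.0 °C

Series thermal resistances, inner to outer:
  R'_titanium = ln(0.0463/0.0381)/(2πk) = 0.1949/(2π·24.3) = 0.001277 m·K/W
  R'_aerogel blanket = ln(0.0742/0.0463)/(2πk) = 0.4716/(2π·0.0123) = 6.103 m·K/W
  R'_polyurethane foam = ln(0.121/0.0742)/(2πk) = 0.4890/(2π·0.0257) = 3.028 m·K/W
ΣR = 0.001277 + 6.103 + 3.028 = 9.132 m·K/W
Q' = ΔT/ΣR = (-159 °C − 26.5 °C)/9.132 = -20.31 W/m
From the inner boundary to the aerogel blanket/polyurethane foam interface, ΣR_partial = 6.104 m·K/W.
T_interface = T_in − Q'·ΣR_partial = -159 °C − (-20.31)(6.104) = -35.0 °C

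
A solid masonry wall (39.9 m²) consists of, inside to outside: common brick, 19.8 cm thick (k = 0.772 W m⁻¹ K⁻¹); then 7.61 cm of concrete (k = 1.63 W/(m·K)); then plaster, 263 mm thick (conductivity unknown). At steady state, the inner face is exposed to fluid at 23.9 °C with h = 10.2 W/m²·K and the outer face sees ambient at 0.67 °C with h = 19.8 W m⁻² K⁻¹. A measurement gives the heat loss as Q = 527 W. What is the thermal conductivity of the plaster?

ΣR = ΔT/Q = |23.9 − 0.67|/527 = 0.04408 K/W
Known resistances:
  R_conv,in = 1/(hA) = 1/(10.2·39.9) = 0.002457 K/W
  R_common brick = L/(kA) = 0.198/(0.772·39.9) = 0.006428 K/W
  R_concrete = L/(kA) = 0.0761/(1.63·39.9) = 0.001170 K/W
  R_conv,out = 1/(hA) = 1/(19.8·39.9) = 0.001266 K/W
R_plaster = ΣR − ΣR_known = 0.04408 − 0.01132 = 0.03276 K/W
L/(kA) = 0.03276 ⇒ k = 0.263/(0.03276·39.9) = 0.201 W/m·K

k = 0.201 W/m·K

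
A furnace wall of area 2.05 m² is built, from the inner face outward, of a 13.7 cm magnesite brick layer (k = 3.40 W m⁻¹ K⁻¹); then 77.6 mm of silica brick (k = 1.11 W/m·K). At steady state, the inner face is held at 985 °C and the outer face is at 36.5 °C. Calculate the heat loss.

Series thermal resistances, inner to outer:
  R_magnesite brick = L/(kA) = 0.137/(3.40·2.05) = 0.01966 K/W
  R_silica brick = L/(kA) = 0.0776/(1.11·2.05) = 0.03410 K/W
ΣR = 0.01966 + 0.03410 = 0.05376 K/W
Q = ΔT/ΣR = (985 °C − 36.5 °C)/0.05376 = 17600 W

Q = 17.6 kW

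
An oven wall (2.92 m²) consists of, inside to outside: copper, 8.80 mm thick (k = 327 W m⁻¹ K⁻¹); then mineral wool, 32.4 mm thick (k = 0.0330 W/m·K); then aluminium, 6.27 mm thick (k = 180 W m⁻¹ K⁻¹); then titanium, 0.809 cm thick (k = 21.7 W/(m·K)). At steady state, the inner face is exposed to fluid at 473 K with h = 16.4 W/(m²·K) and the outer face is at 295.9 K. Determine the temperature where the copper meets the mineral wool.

Series thermal resistances, inner to outer:
  R_conv,in = 1/(hA) = 1/(16.4·2.92) = 0.02088 K/W
  R_copper = L/(kA) = 0.00880/(327·2.92) = 9.216×10^-6 K/W
  R_mineral wool = L/(kA) = 0.0324/(0.0330·2.92) = 0.3362 K/W
  R_aluminium = L/(kA) = 0.00627/(180·2.92) = 1.193×10^-5 K/W
  R_titanium = L/(kA) = 0.00809/(21.7·2.92) = 1.277×10^-4 K/W
ΣR = 0.02088 + 9.216×10^-6 + 0.3362 + 1.193×10^-5 + 1.277×10^-4 = 0.3572 K/W
Q = ΔT/ΣR = (473 K − 295.9 K)/0.3572 = 495.8 W
From the inner boundary to the copper/mineral wool interface, ΣR_partial = 0.02089 K/W.
T_interface = T_in − Q·ΣR_partial = 473 K − (495.8)(0.02089) = 463 K

T = 463 K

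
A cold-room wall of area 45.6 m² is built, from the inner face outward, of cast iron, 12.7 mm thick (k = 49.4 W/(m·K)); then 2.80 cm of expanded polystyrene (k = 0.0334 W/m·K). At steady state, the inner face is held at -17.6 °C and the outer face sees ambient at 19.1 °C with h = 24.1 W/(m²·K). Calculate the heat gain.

Treat each layer as a resistance in series:
  R_cast iron = L/(kA) = 0.0127/(49.4·45.6) = 5.638×10^-6 K/W
  R_expanded polystyrene = L/(kA) = 0.0280/(0.0334·45.6) = 0.01838 K/W
  R_conv,out = 1/(hA) = 1/(24.1·45.6) = 9.100×10^-4 K/W
ΣR = 5.638×10^-6 + 0.01838 + 9.100×10^-4 = 0.01930 K/W
Q = ΔT/ΣR = (-17.6 °C − 19.1 °C)/0.01930 = -1900 W
(Negative Q ⇒ heat flows inward; heat gain = 1900 W.)

Q = 1900 W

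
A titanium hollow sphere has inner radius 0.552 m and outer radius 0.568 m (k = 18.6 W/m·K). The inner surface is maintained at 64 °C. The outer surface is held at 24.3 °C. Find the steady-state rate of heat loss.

Q = 4πk·ΔT/(1/r₁ − 1/r₂) = 4π × 18.6 × 39.7 / (1/0.552 − 1/0.568) = 1.82×10^5 W

Q = 1.82×10^5 W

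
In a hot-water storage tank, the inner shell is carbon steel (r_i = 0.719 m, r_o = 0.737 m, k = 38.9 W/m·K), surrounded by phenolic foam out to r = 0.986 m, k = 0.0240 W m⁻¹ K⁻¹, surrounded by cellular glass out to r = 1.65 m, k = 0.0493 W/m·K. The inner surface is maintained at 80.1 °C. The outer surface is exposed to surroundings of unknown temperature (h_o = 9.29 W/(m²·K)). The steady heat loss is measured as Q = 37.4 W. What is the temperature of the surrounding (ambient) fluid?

Series resistances:
  R_carbon steel = (1/0.719 − 1/0.737)/(4πk) = 0.03397/(4π·38.9) = 6.949×10^-5 K/W
  R_phenolic foam = (1/0.737 − 1/0.986)/(4πk) = 0.3427/(4π·0.0240) = 1.136 K/W
  R_cellular glass = (1/0.986 − 1/1.65)/(4πk) = 0.4081/(4π·0.0493) = 0.6588 K/W
  R_conv,out = 1/(4πr²h) = 1/(4π·1.65²·9.29) = 0.003146 K/W
ΣR = 1.798 K/W
ΔT = Q·ΣR = 37.4 × 1.798 = 67.25 K
Heat flows outward, so T_out = T_in − ΔT = 80.1 − 67.25 = 12.8 °C

T_out = 12.8 °C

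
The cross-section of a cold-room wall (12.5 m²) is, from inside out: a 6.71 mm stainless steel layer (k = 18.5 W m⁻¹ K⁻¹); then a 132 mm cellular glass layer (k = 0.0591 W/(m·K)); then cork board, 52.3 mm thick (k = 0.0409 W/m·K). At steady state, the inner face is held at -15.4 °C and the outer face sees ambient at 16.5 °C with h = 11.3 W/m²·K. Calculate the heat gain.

Treat each layer as a resistance in series:
  R_stainless steel = L/(kA) = 0.00671/(18.5·12.5) = 2.902×10^-5 K/W
  R_cellular glass = L/(kA) = 0.132/(0.0591·12.5) = 0.1787 K/W
  R_cork board = L/(kA) = 0.0523/(0.0409·12.5) = 0.1023 K/W
  R_conv,out = 1/(hA) = 1/(11.3·12.5) = 0.007080 K/W
ΣR = 2.902×10^-5 + 0.1787 + 0.1023 + 0.007080 = 0.2881 K/W
Q = ΔT/ΣR = (-15.4 °C − 16.5 °C)/0.2881 = -111 W
(Negative Q ⇒ heat flows inward; heat gain = 111 W.)

Q = 111 W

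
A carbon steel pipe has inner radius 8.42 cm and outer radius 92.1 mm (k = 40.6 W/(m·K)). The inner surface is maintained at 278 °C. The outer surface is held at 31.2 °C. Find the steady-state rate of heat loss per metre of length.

Q' = 702 kW/m

Q' = 2πk·ΔT/ln(r₂/r₁) = 2π × 40.6 × 246.8 / ln(0.0921/0.0842) = 7.02×10^5 W/m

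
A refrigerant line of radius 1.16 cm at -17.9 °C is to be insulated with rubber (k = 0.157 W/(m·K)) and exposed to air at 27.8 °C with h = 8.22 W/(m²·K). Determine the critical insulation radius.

r_cr = 1.91 cm

For a cylinder, r_cr = k_ins/h = 0.157/8.22 = 0.0191 m = 1.91 cm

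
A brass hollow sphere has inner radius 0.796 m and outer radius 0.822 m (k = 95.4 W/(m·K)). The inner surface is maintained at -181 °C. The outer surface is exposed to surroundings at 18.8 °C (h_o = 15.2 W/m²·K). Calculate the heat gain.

Resistance network (inner→outer):
  R_brass = (1/0.796 − 1/0.822)/(4πk) = 0.03974/(4π·95.4) = 3.315×10^-5 K/W
  R_conv,out = 1/(4πr²h) = 1/(4π·0.822²·15.2) = 0.007748 K/W
ΣR = 3.315×10^-5 + 0.007748 = 0.007781 K/W
Q = ΔT/ΣR = (-181 °C − 18.8 °C)/0.007781 = -25700 W
(Negative Q ⇒ heat flows inward; heat gain = 25700 W.)

Q = 25.7 kW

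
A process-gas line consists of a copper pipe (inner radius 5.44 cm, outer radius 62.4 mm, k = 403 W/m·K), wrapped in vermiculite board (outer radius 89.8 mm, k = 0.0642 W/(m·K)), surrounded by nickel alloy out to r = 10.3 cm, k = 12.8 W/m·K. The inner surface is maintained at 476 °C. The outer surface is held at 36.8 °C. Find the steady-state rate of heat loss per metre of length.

Resistance network (inner→outer):
  R'_copper = ln(0.0624/0.0544)/(2πk) = 0.1372/(2π·403) = 5.418×10^-5 m·K/W
  R'_vermiculite board = ln(0.0898/0.0624)/(2πk) = 0.3640/(2π·0.0642) = 0.9024 m·K/W
  R'_nickel alloy = ln(0.103/0.0898)/(2πk) = 0.1371/(2π·12.8) = 0.001705 m·K/W
ΣR = 5.418×10^-5 + 0.9024 + 0.001705 = 0.9042 m·K/W
Q' = ΔT/ΣR = (476 °C − 36.8 °C)/0.9042 = 486 W/m

Q' = 486 W/m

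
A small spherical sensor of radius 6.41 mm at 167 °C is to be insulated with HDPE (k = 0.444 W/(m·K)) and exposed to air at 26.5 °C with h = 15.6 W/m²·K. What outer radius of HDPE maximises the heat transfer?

r_cr = 5.69 cm

For a sphere, r_cr = 2k_ins/h = 2·0.444/15.6 = 0.0569 m = 5.69 cm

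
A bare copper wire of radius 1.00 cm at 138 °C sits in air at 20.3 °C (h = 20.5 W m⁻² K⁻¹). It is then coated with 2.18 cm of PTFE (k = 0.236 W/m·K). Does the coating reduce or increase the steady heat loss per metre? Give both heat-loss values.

reduces: 152 → 115 W/m

Critical radius for a cylinder: r_cr = k/h = 0.0115 m = 1.15 cm.
Outer radius after coating: r₂ = 0.0100 + 0.0218 = 0.0318 m.
r₁ < r_cr < r₂: heat loss rises to a maximum at r_cr then falls. Whether the coating helps depends on whether Q(r₂) has dropped back below Q(r₁).
Bare: R = 1/(2πr₁h) = 0.7764 m·K/W; Q = 117.7/0.7764 = 152 W/m.
Coated: R = R_cond + R_conv = 1.024 m·K/W; Q = 117.7/1.024 = 115 W/m.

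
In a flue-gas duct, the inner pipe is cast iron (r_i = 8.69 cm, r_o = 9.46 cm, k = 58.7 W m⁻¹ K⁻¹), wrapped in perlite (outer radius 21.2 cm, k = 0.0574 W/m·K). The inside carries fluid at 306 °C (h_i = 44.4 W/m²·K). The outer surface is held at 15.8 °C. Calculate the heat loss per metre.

Q' = 127 W/m

Treat each layer as a resistance in series:
  R'_conv,in = 1/(2πr h) = 1/(2π·0.0869·44.4) = 0.04125 m·K/W
  R'_cast iron = ln(0.0946/0.0869)/(2πk) = 0.08490/(2π·58.7) = 2.302×10^-4 m·K/W
  R'_perlite = ln(0.212/0.0946)/(2πk) = 0.8069/(2π·0.0574) = 2.237 m·K/W
ΣR = 0.04125 + 2.302×10^-4 + 2.237 = 2.278 m·K/W
Q' = ΔT/ΣR = (306 °C − 15.8 °C)/2.278 = 127 W/m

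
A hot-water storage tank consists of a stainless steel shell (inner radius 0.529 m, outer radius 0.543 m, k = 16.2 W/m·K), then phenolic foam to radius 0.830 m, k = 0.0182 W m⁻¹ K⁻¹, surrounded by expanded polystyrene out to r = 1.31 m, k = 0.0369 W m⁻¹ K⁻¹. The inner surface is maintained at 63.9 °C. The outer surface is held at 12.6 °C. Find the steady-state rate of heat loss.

Q = 13.7 W

Series thermal resistances, inner to outer:
  R_stainless steel = (1/0.529 − 1/0.543)/(4πk) = 0.04874/(4π·16.2) = 2.394×10^-4 K/W
  R_phenolic foam = (1/0.543 − 1/0.830)/(4πk) = 0.6368/(4π·0.0182) = 2.784 K/W
  R_expanded polystyrene = (1/0.830 − 1/1.31)/(4πk) = 0.4415/(4π·0.0369) = 0.9520 K/W
ΣR = 2.394×10^-4 + 2.784 + 0.9520 = 3.736 K/W
Q = ΔT/ΣR = (63.9 °C − 12.6 °C)/3.736 = 13.7 W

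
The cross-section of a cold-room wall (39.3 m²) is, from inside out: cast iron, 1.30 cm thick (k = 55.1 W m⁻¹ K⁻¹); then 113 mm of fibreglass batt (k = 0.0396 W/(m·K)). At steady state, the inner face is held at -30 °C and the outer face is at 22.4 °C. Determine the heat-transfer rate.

Q = 722 W

Treat each layer as a resistance in series:
  R_cast iron = L/(kA) = 0.0130/(55.1·39.3) = 6.003×10^-6 K/W
  R_fibreglass batt = L/(kA) = 0.113/(0.0396·39.3) = 0.07261 K/W
ΣR = 6.003×10^-6 + 0.07261 = 0.07262 K/W
Q = ΔT/ΣR = (-30 °C − 22.4 °C)/0.07262 = -722 W
(Negative Q ⇒ heat flows inward; heat gain = 722 W.)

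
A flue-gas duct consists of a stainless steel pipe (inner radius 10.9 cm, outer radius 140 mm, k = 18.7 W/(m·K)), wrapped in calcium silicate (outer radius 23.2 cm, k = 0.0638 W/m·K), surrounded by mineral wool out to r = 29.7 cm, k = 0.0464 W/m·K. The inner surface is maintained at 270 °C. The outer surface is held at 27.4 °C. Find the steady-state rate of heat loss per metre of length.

Q' = 115 W/m

Series thermal resistances, inner to outer:
  R'_stainless steel = ln(0.140/0.109)/(2πk) = 0.2503/(2π·18.7) = 0.002130 m·K/W
  R'_calcium silicate = ln(0.232/0.140)/(2πk) = 0.5051/(2π·0.0638) = 1.260 m·K/W
  R'_mineral wool = ln(0.297/0.232)/(2πk) = 0.2470/(2π·0.0464) = 0.8472 m·K/W
ΣR = 0.002130 + 1.260 + 0.8472 = 2.109 m·K/W
Q' = ΔT/ΣR = (270 °C − 27.4 °C)/2.109 = 115 W/m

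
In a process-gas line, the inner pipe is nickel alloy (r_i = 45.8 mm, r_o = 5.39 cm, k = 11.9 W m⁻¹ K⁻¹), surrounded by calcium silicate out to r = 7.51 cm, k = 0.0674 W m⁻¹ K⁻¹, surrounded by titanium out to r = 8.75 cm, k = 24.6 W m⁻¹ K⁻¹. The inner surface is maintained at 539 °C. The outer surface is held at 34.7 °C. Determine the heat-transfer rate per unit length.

Treat each layer as a resistance in series:
  R'_nickel alloy = ln(0.0539/0.0458)/(2πk) = 0.1628/(2π·11.9) = 0.002178 m·K/W
  R'_calcium silicate = ln(0.0751/0.0539)/(2πk) = 0.3317/(2π·0.0674) = 0.7832 m·K/W
  R'_titanium = ln(0.0875/0.0751)/(2πk) = 0.1528/(2π·24.6) = 9.887×10^-4 m·K/W
ΣR = 0.002178 + 0.7832 + 9.887×10^-4 = 0.7864 m·K/W
Q' = ΔT/ΣR = (539 °C − 34.7 °C)/0.7864 = 641 W/m

Q' = 641 W/m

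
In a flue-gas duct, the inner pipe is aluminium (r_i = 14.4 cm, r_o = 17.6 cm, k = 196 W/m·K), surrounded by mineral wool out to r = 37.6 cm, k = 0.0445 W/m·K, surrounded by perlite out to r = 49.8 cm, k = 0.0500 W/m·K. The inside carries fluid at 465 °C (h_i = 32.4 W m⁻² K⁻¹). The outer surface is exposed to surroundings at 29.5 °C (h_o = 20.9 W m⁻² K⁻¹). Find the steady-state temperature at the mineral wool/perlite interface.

Series thermal resistances, inner to outer:
  R'_conv,in = 1/(2πr h) = 1/(2π·0.144·32.4) = 0.03411 m·K/W
  R'_aluminium = ln(0.176/0.144)/(2πk) = 0.2007/(2π·196) = 1.629×10^-4 m·K/W
  R'_mineral wool = ln(0.376/0.176)/(2πk) = 0.7591/(2π·0.0445) = 2.715 m·K/W
  R'_perlite = ln(0.498/0.376)/(2πk) = 0.2810/(2π·0.0500) = 0.8945 m·K/W
  R'_conv,out = 1/(2πr h) = 1/(2π·0.498·20.9) = 0.01529 m·K/W
ΣR = 0.03411 + 1.629×10^-4 + 2.715 + 0.8945 + 0.01529 = 3.659 m·K/W
Q' = ΔT/ΣR = (465 °C − 29.5 °C)/3.659 = 119.0 W/m
From the inner boundary to the mineral wool/perlite interface, ΣR_partial = 2.749 m·K/W.
T_interface = T_in − Q'·ΣR_partial = 465 °C − (119.0)(2.749) = 138 °C

T = 138 °C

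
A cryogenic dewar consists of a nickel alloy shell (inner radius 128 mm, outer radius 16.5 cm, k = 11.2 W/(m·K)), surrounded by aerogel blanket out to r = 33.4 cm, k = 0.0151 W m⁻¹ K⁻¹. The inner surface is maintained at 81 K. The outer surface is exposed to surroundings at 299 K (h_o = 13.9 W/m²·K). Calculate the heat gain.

Q = 13.4 W

Resistance network (inner→outer):
  R_nickel alloy = (1/0.128 − 1/0.165)/(4πk) = 1.752/(4π·11.2) = 0.01245 K/W
  R_aerogel blanket = (1/0.165 − 1/0.334)/(4πk) = 3.067/(4π·0.0151) = 16.16 K/W
  R_conv,out = 1/(4πr²h) = 1/(4π·0.334²·13.9) = 0.05132 K/W
ΣR = 0.01245 + 16.16 + 0.05132 = 16.22 K/W
Q = ΔT/ΣR = (81 K − 299 K)/16.22 = -13.4 W
(Negative Q ⇒ heat flows inward; heat gain = 13.4 W.)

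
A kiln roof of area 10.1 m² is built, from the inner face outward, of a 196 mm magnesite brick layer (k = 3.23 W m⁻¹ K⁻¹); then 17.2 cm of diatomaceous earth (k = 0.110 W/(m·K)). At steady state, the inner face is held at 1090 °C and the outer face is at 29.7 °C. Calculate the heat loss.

Resistance network (inner→outer):
  R_magnesite brick = L/(kA) = 0.196/(3.23·10.1) = 0.006008 K/W
  R_diatomaceous earth = L/(kA) = 0.172/(0.110·10.1) = 0.1548 K/W
ΣR = 0.006008 + 0.1548 = 0.1608 K/W
Q = ΔT/ΣR = (1090 °C − 29.7 °C)/0.1608 = 6590 W

Q = 6.59 kW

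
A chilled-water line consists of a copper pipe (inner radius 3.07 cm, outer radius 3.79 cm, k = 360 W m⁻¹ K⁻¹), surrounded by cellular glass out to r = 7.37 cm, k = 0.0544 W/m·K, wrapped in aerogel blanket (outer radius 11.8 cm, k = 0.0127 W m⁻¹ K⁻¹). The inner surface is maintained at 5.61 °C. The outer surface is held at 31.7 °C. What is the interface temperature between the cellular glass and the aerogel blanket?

Resistance network (inner→outer):
  R'_copper = ln(0.0379/0.0307)/(2πk) = 0.2107/(2π·360) = 9.314×10^-5 m·K/W
  R'_cellular glass = ln(0.0737/0.0379)/(2πk) = 0.6651/(2π·0.0544) = 1.946 m·K/W
  R'_aerogel blanket = ln(0.118/0.0737)/(2πk) = 0.4707/(2π·0.0127) = 5.899 m·K/W
ΣR = 9.314×10^-5 + 1.946 + 5.899 = 7.845 m·K/W
Q' = ΔT/ΣR = (5.61 °C − 31.7 °C)/7.845 = -3.326 W/m
From the inner boundary to the cellular glass/aerogel blanket interface, ΣR_partial = 1.946 m·K/W.
T_interface = T_in − Q'·ΣR_partial = 5.61 °C − (-3.326)(1.946) = 12.1 °C

T = 12.1 °C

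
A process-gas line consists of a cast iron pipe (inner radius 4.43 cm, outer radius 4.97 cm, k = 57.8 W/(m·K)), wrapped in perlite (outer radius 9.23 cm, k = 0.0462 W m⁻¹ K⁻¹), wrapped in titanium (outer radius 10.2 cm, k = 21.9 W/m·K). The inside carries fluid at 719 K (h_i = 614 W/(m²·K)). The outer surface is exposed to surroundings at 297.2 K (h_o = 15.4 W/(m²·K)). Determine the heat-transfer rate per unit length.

Series thermal resistances, inner to outer:
  R'_conv,in = 1/(2πr h) = 1/(2π·0.0443·614) = 0.005851 m·K/W
  R'_cast iron = ln(0.0497/0.0443)/(2πk) = 0.1150/(2π·57.8) = 3.167×10^-4 m·K/W
  R'_perlite = ln(0.0923/0.0497)/(2πk) = 0.6190/(2π·0.0462) = 2.133 m·K/W
  R'_titanium = ln(0.102/0.0923)/(2πk) = 0.09993/(2π·21.9) = 7.262×10^-4 m·K/W
  R'_conv,out = 1/(2πr h) = 1/(2π·0.102·15.4) = 0.1013 m·K/W
ΣR = 0.005851 + 3.167×10^-4 + 2.133 + 7.262×10^-4 + 0.1013 = 2.241 m·K/W
Q' = ΔT/ΣR = (719 K − 297.2 K)/2.241 = 188 W/m

Q' = 188 W/m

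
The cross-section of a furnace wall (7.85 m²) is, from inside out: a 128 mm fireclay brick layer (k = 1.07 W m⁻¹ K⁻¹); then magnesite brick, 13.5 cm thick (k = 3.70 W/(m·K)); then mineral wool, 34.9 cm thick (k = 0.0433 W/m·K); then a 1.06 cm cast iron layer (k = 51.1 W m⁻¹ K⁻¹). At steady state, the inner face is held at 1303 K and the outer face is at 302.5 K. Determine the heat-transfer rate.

Q = 956 W

Series thermal resistances, inner to outer:
  R_fireclay brick = L/(kA) = 0.128/(1.07·7.85) = 0.01524 K/W
  R_magnesite brick = L/(kA) = 0.135/(3.70·7.85) = 0.004648 K/W
  R_mineral wool = L/(kA) = 0.349/(0.0433·7.85) = 1.027 K/W
  R_cast iron = L/(kA) = 0.0106/(51.1·7.85) = 2.643×10^-5 K/W
ΣR = 0.01524 + 0.004648 + 1.027 + 2.643×10^-5 = 1.047 K/W
Q = ΔT/ΣR = (1303 K − 302.5 K)/1.047 = 956 W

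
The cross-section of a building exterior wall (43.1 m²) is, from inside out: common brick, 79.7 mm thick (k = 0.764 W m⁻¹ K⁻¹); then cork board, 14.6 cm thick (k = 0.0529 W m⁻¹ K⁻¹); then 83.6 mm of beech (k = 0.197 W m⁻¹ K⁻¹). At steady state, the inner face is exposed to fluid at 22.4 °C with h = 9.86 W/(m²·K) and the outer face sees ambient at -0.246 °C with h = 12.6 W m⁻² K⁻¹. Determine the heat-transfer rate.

Q = 281 W

Series thermal resistances, inner to outer:
  R_conv,in = 1/(hA) = 1/(9.86·43.1) = 0.002353 K/W
  R_common brick = L/(kA) = 0.0797/(0.764·43.1) = 0.002420 K/W
  R_cork board = L/(kA) = 0.146/(0.0529·43.1) = 0.06404 K/W
  R_beech = L/(kA) = 0.0836/(0.197·43.1) = 0.009846 K/W
  R_conv,out = 1/(hA) = 1/(12.6·43.1) = 0.001841 K/W
ΣR = 0.002353 + 0.002420 + 0.06404 + 0.009846 + 0.001841 = 0.08050 K/W
Q = ΔT/ΣR = (22.4 °C − -0.246 °C)/0.08050 = 281 W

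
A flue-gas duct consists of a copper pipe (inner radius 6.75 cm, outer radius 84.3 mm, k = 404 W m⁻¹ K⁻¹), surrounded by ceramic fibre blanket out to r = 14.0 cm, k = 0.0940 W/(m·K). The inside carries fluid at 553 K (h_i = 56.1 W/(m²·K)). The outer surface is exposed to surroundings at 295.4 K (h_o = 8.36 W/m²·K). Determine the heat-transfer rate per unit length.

Q' = 248 W/m

Resistance network (inner→outer):
  R'_conv,in = 1/(2πr h) = 1/(2π·0.0675·56.1) = 0.04203 m·K/W
  R'_copper = ln(0.0843/0.0675)/(2πk) = 0.2223/(2π·404) = 8.756×10^-5 m·K/W
  R'_ceramic fibre blanket = ln(0.140/0.0843)/(2πk) = 0.5073/(2π·0.0940) = 0.8589 m·K/W
  R'_conv,out = 1/(2πr h) = 1/(2π·0.140·8.36) = 0.1360 m·K/W
ΣR = 0.04203 + 8.756×10^-5 + 0.8589 + 0.1360 = 1.037 m·K/W
Q' = ΔT/ΣR = (553 K − 295.4 K)/1.037 = 248 W/m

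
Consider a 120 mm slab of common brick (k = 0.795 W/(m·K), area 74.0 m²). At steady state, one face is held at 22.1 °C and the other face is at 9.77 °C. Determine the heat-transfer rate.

Q = kA·ΔT/L = 0.795 × 74.0 × |22.1 °C − 9.77 °C| / 0.120 = 6040 W

Q = 6.04 kW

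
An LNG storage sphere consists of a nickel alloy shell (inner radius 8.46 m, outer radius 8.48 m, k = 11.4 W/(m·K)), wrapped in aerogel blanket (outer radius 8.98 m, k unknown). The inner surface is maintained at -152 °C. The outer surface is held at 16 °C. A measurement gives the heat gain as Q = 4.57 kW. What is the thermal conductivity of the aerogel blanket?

k = 0.0142 W/m·K

ΣR = ΔT/Q = |-152 − 16|/4570 = 0.03676 K/W
Known resistances:
  R_nickel alloy = (1/8.46 − 1/8.48)/(4πk) = 2.788×10^-4/(4π·11.4) = 1.946×10^-6 K/W
R_aerogel blanket = ΣR − ΣR_known = 0.03676 − 1.946×10^-6 = 0.03676 K/W
(1/r₁−1/r₂)/(4πk) = 0.03676 ⇒ k = 0.006566/(4π·0.03676) = 0.0142 W/m·K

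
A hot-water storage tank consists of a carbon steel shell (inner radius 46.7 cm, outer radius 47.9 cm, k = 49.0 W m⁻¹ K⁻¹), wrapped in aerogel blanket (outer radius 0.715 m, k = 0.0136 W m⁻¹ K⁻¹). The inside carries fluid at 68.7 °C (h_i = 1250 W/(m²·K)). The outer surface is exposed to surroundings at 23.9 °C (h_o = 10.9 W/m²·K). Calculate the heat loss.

Series thermal resistances, inner to outer:
  R_conv,in = 1/(4πr²h) = 1/(4π·0.467²·1250) = 2.919×10^-4 K/W
  R_carbon steel = (1/0.467 − 1/0.479)/(4πk) = 0.05364/(4π·49.0) = 8.712×10^-5 K/W
  R_aerogel blanket = (1/0.479 − 1/0.715)/(4πk) = 0.6891/(4π·0.0136) = 4.032 K/W
  R_conv,out = 1/(4πr²h) = 1/(4π·0.715²·10.9) = 0.01428 K/W
ΣR = 2.919×10^-4 + 8.712×10^-5 + 4.032 + 0.01428 = 4.047 K/W
Q = ΔT/ΣR = (68.7 °C − 23.9 °C)/4.047 = 11.1 W

Q = 11.1 W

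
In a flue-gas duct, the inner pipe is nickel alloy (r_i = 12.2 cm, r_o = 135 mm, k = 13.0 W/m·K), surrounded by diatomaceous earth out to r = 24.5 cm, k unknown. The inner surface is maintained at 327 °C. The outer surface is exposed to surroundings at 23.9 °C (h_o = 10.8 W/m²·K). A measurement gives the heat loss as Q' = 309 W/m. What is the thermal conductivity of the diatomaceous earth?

ΣR = ΔT/Q' = |327 − 23.9|/309 = 0.9809 m·K/W
Known resistances:
  R'_nickel alloy = ln(0.135/0.122)/(2πk) = 0.1013/(2π·13.0) = 0.001240 m·K/W
  R'_conv,out = 1/(2πr h) = 1/(2π·0.245·10.8) = 0.06015 m·K/W
R_diatomaceous earth = ΣR − ΣR_known = 0.9809 − 0.06139 = 0.9195 m·K/W
ln(r₂/r₁)/(2πk) = 0.9195 ⇒ k = 0.5960/(2π·0.9195) = 0.103 W/m·K

k = 0.103 W/m·K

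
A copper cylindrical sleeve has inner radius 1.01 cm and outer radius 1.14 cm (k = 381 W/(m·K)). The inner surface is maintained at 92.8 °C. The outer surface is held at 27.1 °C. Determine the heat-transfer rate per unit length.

Q' = 1300 kW/m

Q' = 2πk·ΔT/ln(r₂/r₁) = 2π × 381 × 65.7 / ln(0.0114/0.0101) = 1.30×10^6 W/m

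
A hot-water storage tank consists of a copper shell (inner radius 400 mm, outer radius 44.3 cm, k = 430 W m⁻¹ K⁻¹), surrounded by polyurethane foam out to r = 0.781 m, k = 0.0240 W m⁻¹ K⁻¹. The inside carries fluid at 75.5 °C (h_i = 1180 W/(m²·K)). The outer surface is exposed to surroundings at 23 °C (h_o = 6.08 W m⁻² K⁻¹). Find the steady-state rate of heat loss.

Q = 16.1 W

Treat each layer as a resistance in series:
  R_conv,in = 1/(4πr²h) = 1/(4π·0.400²·1180) = 4.215×10^-4 K/W
  R_copper = (1/0.400 − 1/0.443)/(4πk) = 0.2427/(4π·430) = 4.491×10^-5 K/W
  R_polyurethane foam = (1/0.443 − 1/0.781)/(4πk) = 0.9769/(4π·0.0240) = 3.239 K/W
  R_conv,out = 1/(4πr²h) = 1/(4π·0.781²·6.08) = 0.02146 K/W
ΣR = 4.215×10^-4 + 4.491×10^-5 + 3.239 + 0.02146 = 3.261 K/W
Q = ΔT/ΣR = (75.5 °C − 23 °C)/3.261 = 16.1 W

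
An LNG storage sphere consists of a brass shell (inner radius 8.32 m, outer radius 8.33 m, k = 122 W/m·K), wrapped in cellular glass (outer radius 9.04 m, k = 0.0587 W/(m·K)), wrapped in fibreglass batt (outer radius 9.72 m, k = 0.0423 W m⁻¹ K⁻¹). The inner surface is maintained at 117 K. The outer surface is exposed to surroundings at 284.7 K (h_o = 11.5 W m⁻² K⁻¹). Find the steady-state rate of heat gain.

Treat each layer as a resistance in series:
  R_brass = (1/8.32 − 1/8.33)/(4πk) = 1.443×10^-4/(4π·122) = 9.412×10^-8 K/W
  R_cellular glass = (1/8.33 − 1/9.04)/(4πk) = 0.009429/(4π·0.0587) = 0.01278 K/W
  R_fibreglass batt = (1/9.04 − 1/9.72)/(4πk) = 0.007739/(4π·0.0423) = 0.01456 K/W
  R_conv,out = 1/(4πr²h) = 1/(4π·9.72²·11.5) = 7.324×10^-5 K/W
ΣR = 9.412×10^-8 + 0.01278 + 0.01456 + 7.324×10^-5 = 0.02741 K/W
Q = ΔT/ΣR = (117 K − 284.7 K)/0.02741 = -6120 W
(Negative Q ⇒ heat flows inward; heat gain = 6120 W.)

Q = 6.12 kW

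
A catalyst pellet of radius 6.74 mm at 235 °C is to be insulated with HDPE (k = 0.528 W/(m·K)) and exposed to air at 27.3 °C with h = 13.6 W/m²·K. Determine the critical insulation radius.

r_cr = 7.76 cm

For a sphere, r_cr = 2k_ins/h = 2·0.528/13.6 = 0.0776 m = 7.76 cm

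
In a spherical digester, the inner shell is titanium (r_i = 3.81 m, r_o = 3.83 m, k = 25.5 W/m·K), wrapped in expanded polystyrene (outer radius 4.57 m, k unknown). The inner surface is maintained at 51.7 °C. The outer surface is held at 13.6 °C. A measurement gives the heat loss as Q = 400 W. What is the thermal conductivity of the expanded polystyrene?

k = 0.0353 W/m·K

ΣR = ΔT/Q = |51.7 − 13.6|/400 = 0.09525 K/W
Known resistances:
  R_titanium = (1/3.81 − 1/3.83)/(4πk) = 0.001371/(4π·25.5) = 4.277×10^-6 K/W
R_expanded polystyrene = ΣR − ΣR_known = 0.09525 − 4.277×10^-6 = 0.09525 K/W
(1/r₁−1/r₂)/(4πk) = 0.09525 ⇒ k = 0.04228/(4π·0.09525) = 0.0353 W/m·K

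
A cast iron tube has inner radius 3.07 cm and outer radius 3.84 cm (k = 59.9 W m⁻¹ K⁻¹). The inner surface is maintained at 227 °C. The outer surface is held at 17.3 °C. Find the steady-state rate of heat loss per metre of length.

Q' = 353 kW/m

Q' = 2πk·ΔT/ln(r₂/r₁) = 2π × 59.9 × 209.7 / ln(0.0384/0.0307) = 3.53×10^5 W/m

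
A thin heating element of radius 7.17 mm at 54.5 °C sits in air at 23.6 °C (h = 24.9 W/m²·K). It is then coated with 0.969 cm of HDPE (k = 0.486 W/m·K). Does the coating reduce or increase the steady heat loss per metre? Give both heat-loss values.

Critical radius for a cylinder: r_cr = k/h = 0.0195 m = 1.95 cm.
Outer radius after coating: r₂ = 0.00717 + 0.00969 = 0.01686 m.
Since r₁ < r_cr and r₂ ≤ r_cr, the coating moves toward the maximum at r_cr — heat loss rises.
Bare: R = 1/(2πr₁h) = 0.8915 m·K/W; Q = 30.9/0.8915 = 34.7 W/m.
Coated: R = R_cond + R_conv = 0.6591 m·K/W; Q = 30.9/0.6591 = 46.9 W/m.

increases: 34.7 → 46.9 W/m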